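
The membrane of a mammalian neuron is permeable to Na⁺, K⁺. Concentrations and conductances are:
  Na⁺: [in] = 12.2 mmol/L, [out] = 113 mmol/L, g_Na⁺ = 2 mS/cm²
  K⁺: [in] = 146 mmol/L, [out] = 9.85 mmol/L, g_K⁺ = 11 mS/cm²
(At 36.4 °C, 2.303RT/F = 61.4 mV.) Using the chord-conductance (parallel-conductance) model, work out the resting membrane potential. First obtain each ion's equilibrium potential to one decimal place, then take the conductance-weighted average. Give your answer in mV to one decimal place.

-51.7 mV

E_Na⁺ = (61.4/1)·log₁₀(113/12.2) = 59.4 mV
E_K⁺ = (61.4/1)·log₁₀(9.85/146) = -71.9 mV
Vm = (Σ gᵢEᵢ)/(Σ gᵢ) = (2·59.4 + 11·-71.9) / (2 + 11)
= -672.10 / 13 = -51.70 mV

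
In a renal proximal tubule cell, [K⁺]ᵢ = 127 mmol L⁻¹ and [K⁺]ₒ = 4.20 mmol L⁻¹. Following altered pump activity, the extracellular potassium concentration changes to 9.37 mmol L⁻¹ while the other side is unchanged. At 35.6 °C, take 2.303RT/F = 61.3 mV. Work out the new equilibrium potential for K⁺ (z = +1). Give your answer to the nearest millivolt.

-69 mV

After the shift: [K⁺]_out = 9.37, [K⁺]_in = 127 mmol L⁻¹.
E_new = (61.3/1)·log₁₀(9.37/127) = 61.30 · (-1.1321) = -69.40 mV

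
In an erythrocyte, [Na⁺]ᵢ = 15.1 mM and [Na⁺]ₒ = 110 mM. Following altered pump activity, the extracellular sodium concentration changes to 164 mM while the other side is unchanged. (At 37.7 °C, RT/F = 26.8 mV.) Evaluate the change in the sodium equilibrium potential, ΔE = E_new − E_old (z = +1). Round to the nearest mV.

E_old = (26.8/1)·ln(110/15.1) = 53.22 mV
E_new = (26.8/1)·ln(164/15.1) = 63.92 mV
ΔE = 63.92 − (53.22) = 10.70 mV

11 mV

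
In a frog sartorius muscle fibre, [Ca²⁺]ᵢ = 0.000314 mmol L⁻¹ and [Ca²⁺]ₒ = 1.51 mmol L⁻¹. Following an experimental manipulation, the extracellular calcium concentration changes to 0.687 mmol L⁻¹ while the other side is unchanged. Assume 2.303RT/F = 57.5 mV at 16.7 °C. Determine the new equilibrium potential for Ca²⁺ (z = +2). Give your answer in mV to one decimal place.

96.0 mV

After the shift: [Ca²⁺]_out = 0.687, [Ca²⁺]_in = 0.000314 mmol L⁻¹.
E_new = (57.5/2)·log₁₀(0.687/0.000314) = 28.75 · (3.3400) = 96.03 mV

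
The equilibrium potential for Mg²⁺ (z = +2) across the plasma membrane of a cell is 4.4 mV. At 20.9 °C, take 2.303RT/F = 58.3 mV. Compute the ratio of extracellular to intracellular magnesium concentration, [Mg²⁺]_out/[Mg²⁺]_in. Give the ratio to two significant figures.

1.4

log₁₀([out]/[in]) = E·z/(58.3) = 4.4 × 2 / 58.3 = 0.1509
[out]/[in] = 10^(0.1509) = 1.416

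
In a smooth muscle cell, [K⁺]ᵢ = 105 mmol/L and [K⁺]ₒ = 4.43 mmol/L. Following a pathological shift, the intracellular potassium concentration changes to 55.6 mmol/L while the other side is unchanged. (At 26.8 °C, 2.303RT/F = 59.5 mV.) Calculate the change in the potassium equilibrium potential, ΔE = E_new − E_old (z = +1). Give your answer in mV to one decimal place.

E_old = (59.5/1)·log₁₀(4.43/105) = -81.80 mV
E_new = (59.5/1)·log₁₀(4.43/55.6) = -65.37 mV
ΔE = -65.37 − (-81.80) = 16.43 mV

16.4 mV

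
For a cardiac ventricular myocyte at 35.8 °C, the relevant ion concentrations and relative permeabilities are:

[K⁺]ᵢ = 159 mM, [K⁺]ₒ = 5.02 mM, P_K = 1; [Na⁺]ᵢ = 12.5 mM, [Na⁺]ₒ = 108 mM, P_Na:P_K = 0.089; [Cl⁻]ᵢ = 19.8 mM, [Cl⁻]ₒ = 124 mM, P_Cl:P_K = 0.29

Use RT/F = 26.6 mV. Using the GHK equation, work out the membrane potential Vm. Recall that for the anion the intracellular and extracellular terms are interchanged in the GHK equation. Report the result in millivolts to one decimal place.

Vm = 26.6 · ln[(Σ P·[cation]ₒ + Σ P·[anion]ᵢ) / (Σ P·[cation]ᵢ + Σ P·[anion]ₒ)]
Numerator = 1×5.02 + 0.089×108 + 0.29×19.8 = 20.37
Denominator = 1×159 + 0.089×12.5 + 0.29×124 = 196.1
Vm = 26.6 · ln(0.10391) = 26.6 × (-2.2642) = -60.23 mV

-60.2 mV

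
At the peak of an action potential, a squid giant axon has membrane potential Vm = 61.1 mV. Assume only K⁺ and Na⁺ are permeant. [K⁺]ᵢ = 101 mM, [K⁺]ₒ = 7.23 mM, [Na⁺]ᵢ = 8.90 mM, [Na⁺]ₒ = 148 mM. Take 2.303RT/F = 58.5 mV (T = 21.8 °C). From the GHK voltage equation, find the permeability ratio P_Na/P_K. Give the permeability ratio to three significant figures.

Let α = P_Na/P_K. GHK: Vm = 58.5·log₁₀[(Kₒ + α·Naₒ)/(Kᵢ + α·Naᵢ)].
10^(Vm/58.5) = 10^(61.1/58.5) = 11.078
So 11.078·(Kᵢ + α·Naᵢ) = Kₒ + α·Naₒ → α = (11.078·101.0 − 7.23) / (148.0 − 11.078·8.9)
α = (1119 − 7.23) / (148.0 − 98.59) = 1112/49.41 = 22.5

22.5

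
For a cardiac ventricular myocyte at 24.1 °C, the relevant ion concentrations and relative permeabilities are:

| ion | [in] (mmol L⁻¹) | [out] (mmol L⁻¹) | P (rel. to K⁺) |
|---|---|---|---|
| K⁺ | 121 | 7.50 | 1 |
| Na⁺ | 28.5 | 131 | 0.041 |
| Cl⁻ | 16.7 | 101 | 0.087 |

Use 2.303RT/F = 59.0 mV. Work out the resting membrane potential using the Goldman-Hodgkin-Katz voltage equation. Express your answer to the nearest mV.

Vm = 59.0 · log₁₀[(Σ P·[cation]ₒ + Σ P·[anion]ᵢ) / (Σ P·[cation]ᵢ + Σ P·[anion]ₒ)]
Numerator = 1×7.50 + 0.041×131 + 0.087×16.7 = 14.32
Denominator = 1×121 + 0.041×28.5 + 0.087×101 = 131
Vm = 59.0 · log₁₀(0.10938) = 59.0 × (-0.9611) = -56.70 mV

-57 mV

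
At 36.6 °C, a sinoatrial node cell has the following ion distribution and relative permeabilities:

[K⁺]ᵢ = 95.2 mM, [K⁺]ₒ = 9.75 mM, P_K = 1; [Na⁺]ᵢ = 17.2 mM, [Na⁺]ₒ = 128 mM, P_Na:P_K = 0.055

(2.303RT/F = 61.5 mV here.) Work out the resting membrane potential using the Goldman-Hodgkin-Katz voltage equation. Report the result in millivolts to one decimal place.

Vm = 61.5 · log₁₀[(Σ P·[cation]ₒ + Σ P·[anion]ᵢ) / (Σ P·[cation]ᵢ + Σ P·[anion]ₒ)]
Numerator = 1×9.75 + 0.055×128 = 16.79
Denominator = 1×95.2 + 0.055×17.2 = 96.15
Vm = 61.5 · log₁₀(0.17463) = 61.5 × (-0.7579) = -46.61 mV

-46.6 mV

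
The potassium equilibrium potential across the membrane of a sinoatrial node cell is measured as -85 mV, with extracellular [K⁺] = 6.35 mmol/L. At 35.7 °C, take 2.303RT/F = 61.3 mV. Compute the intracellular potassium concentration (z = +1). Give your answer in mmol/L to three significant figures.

Nernst: E = (61.3/1) · log₁₀([out]/[in]), so log₁₀([out]/[in]) = -85.0 × 1 / 61.3 = -1.3866.
[out]/[in] = 10^(-1.3866) = 0.04106.
[in] = 6.35 / 0.04106 = 154.7 mmol/L.

155 mmol/L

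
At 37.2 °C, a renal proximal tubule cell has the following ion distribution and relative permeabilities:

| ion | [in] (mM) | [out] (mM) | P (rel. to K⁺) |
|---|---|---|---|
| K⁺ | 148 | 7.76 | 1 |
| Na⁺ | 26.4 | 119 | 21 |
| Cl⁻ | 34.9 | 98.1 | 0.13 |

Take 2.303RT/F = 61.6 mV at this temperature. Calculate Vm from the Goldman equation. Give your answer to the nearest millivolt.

34 mV

Vm = 61.6 · log₁₀[(Σ P·[cation]ₒ + Σ P·[anion]ᵢ) / (Σ P·[cation]ᵢ + Σ P·[anion]ₒ)]
Numerator = 1×7.76 + 21×119 + 0.13×34.9 = 2511
Denominator = 1×148 + 21×26.4 + 0.13×98.1 = 715.2
Vm = 61.6 · log₁₀(3.5116) = 61.6 × (0.5455) = 33.60 mV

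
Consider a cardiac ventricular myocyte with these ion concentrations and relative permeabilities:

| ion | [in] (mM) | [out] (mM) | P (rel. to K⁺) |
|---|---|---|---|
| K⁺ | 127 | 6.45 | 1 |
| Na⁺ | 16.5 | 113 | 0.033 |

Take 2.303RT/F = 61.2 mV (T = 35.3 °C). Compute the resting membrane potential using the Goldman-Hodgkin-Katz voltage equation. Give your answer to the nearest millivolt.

-67 mV

Vm = 61.2 · log₁₀[(Σ P·[cation]ₒ + Σ P·[anion]ᵢ) / (Σ P·[cation]ᵢ + Σ P·[anion]ₒ)]
Numerator = 1×6.45 + 0.033×113 = 10.18
Denominator = 1×127 + 0.033×16.5 = 127.5
Vm = 61.2 · log₁₀(0.079807) = 61.2 × (-1.0980) = -67.19 mV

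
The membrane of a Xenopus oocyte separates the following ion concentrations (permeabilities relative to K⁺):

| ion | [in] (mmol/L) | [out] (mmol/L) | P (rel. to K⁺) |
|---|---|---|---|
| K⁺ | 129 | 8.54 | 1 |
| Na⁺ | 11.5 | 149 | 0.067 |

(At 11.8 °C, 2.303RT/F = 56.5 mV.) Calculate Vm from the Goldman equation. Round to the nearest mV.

Vm = 56.5 · log₁₀[(Σ P·[cation]ₒ + Σ P·[anion]ᵢ) / (Σ P·[cation]ᵢ + Σ P·[anion]ₒ)]
Numerator = 1×8.54 + 0.067×149 = 18.52
Denominator = 1×129 + 0.067×11.5 = 129.8
Vm = 56.5 · log₁₀(0.14274) = 56.5 × (-0.8455) = -47.77 mV

-48 mV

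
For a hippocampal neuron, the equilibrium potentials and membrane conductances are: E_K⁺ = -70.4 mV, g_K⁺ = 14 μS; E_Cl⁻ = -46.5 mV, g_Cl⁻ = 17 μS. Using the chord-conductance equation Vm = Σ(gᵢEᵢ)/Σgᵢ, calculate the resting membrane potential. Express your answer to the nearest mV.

Σ gᵢEᵢ = 14·(-70.4) + 17·(-46.5) = -1776.10
Σ gᵢ = 14 + 17 = 31
Vm = -1776.10 / 31 = -57.29 mV

-57 mV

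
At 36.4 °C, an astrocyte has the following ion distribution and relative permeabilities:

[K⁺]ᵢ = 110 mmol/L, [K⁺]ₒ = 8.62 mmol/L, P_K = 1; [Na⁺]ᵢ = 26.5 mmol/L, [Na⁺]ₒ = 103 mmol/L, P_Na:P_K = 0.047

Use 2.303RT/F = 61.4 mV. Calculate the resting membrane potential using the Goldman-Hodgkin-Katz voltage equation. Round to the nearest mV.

-56 mV

Vm = 61.4 · log₁₀[(Σ P·[cation]ₒ + Σ P·[anion]ᵢ) / (Σ P·[cation]ᵢ + Σ P·[anion]ₒ)]
Numerator = 1×8.62 + 0.047×103 = 13.46
Denominator = 1×110 + 0.047×26.5 = 111.2
Vm = 61.4 · log₁₀(0.121) = 61.4 × (-0.9172) = -56.32 mV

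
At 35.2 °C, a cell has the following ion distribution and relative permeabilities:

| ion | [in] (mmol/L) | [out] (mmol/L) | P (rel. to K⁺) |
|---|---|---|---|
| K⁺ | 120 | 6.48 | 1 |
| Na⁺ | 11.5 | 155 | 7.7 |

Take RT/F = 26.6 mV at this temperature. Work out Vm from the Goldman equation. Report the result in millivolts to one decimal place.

Vm = 26.6 · ln[(Σ P·[cation]ₒ + Σ P·[anion]ᵢ) / (Σ P·[cation]ᵢ + Σ P·[anion]ₒ)]
Numerator = 1×6.48 + 7.7×155 = 1200
Denominator = 1×120 + 7.7×11.5 = 208.6
Vm = 26.6 · ln(5.7539) = 26.6 × (1.7499) = 46.55 mV

46.5 mV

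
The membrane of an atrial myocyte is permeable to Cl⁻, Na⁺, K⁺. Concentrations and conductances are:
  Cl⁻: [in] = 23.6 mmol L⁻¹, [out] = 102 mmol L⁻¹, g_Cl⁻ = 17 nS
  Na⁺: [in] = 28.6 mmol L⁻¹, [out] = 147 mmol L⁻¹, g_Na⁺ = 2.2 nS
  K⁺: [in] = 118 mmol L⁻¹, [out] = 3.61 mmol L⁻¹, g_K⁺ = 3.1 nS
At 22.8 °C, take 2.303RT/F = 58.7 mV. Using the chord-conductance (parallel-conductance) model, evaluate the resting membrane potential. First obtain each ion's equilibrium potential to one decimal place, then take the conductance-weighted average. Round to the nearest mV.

-37 mV

E_Cl⁻ = (58.7/-1)·log₁₀(102/23.6) = -37.3 mV
E_Na⁺ = (58.7/1)·log₁₀(147/28.6) = 41.7 mV
E_K⁺ = (58.7/1)·log₁₀(3.61/118) = -88.9 mV
Vm = (Σ gᵢEᵢ)/(Σ gᵢ) = (17·-37.3 + 2.2·41.7 + 3.1·-88.9) / (17 + 2.2 + 3.1)
= -817.95 / 22.3 = -36.68 mV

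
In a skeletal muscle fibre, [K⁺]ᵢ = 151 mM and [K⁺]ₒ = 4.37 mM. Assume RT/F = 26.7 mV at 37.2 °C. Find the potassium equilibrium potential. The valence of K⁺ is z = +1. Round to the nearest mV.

E = (26.7/z) · ln([K⁺]_out/[K⁺]_in) with z = +1.
= (26.7/1) · ln(4.37/151) = 26.70 · ln(0.02894)
= 26.70 · (-3.5425) = -94.59 mV

-95 mV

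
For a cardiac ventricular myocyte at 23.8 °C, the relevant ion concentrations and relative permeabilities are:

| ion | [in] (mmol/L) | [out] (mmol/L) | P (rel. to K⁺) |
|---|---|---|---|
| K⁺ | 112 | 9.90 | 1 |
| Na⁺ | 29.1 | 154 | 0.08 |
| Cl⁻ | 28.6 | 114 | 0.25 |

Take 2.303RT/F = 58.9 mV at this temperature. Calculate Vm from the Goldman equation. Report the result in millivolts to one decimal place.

Vm = 58.9 · log₁₀[(Σ P·[cation]ₒ + Σ P·[anion]ᵢ) / (Σ P·[cation]ᵢ + Σ P·[anion]ₒ)]
Numerator = 1×9.90 + 0.08×154 + 0.25×28.6 = 29.37
Denominator = 1×112 + 0.08×29.1 + 0.25×114 = 142.8
Vm = 58.9 · log₁₀(0.20563) = 58.9 × (-0.6869) = -40.46 mV

-40.5 mV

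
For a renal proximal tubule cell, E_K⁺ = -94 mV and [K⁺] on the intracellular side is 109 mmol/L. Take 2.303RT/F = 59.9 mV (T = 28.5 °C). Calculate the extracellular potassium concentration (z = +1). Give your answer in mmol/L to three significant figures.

2.94 mmol/L

Nernst: E = (59.9/1) · log₁₀([out]/[in]), so log₁₀([out]/[in]) = -94.0 × 1 / 59.9 = -1.5693.
[out]/[in] = 10^(-1.5693) = 0.02696.
[out] = 0.02696 × 109 = 2.939 mmol/L.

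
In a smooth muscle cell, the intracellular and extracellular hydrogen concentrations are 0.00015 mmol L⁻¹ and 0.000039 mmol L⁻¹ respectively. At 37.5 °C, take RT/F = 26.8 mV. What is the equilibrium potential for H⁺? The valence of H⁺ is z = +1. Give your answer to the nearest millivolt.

E = (26.8/z) · ln([H⁺]_out/[H⁺]_in) with z = +1.
= (26.8/1) · ln(0.000039/0.00015) = 26.80 · ln(0.26)
= 26.80 · (-1.3471) = -36.10 mV

-36 mV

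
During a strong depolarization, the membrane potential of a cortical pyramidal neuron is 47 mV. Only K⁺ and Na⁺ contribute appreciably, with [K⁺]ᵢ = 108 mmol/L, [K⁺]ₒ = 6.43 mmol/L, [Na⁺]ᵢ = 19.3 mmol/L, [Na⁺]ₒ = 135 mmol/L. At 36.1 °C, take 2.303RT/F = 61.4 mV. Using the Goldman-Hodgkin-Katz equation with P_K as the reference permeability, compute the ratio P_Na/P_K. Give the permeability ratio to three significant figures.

Let α = P_Na/P_K. GHK: Vm = 61.4·log₁₀[(Kₒ + α·Naₒ)/(Kᵢ + α·Naᵢ)].
10^(Vm/61.4) = 10^(47.0/61.4) = 5.8274
So 5.8274·(Kᵢ + α·Naᵢ) = Kₒ + α·Naₒ → α = (5.8274·108.0 − 6.43) / (135.0 − 5.8274·19.3)
α = (629.4 − 6.43) / (135.0 − 112.5) = 622.9/22.53 = 27.65

27.6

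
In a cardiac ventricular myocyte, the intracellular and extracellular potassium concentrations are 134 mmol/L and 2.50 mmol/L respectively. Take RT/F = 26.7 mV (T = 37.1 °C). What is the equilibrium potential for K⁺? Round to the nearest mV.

-106 mV

E = (26.7/z) · ln([K⁺]_out/[K⁺]_in) with z = +1.
= (26.7/1) · ln(2.50/134) = 26.70 · ln(0.01866)
= 26.70 · (-3.9815) = -106.31 mV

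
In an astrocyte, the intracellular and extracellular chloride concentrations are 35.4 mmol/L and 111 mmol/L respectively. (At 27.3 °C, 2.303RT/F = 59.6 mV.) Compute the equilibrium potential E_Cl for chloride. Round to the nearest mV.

-30 mV

E = (59.6/z) · log₁₀([Cl⁻]_out/[Cl⁻]_in) with z = -1.
For an anion, dividing by z = -1 reverses the sign.
= (59.6/-1) · log₁₀(111/35.4) = -59.60 · log₁₀(3.136)
= -59.60 · (0.4963) = -29.58 mV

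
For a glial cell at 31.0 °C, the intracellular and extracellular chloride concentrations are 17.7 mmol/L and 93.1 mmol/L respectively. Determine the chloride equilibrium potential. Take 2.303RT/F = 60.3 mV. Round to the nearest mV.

-43 mV

E = (60.3/z) · log₁₀([Cl⁻]_out/[Cl⁻]_in) with z = -1.
For an anion, dividing by z = -1 reverses the sign.
= (60.3/-1) · log₁₀(93.1/17.7) = -60.30 · log₁₀(5.26)
= -60.30 · (0.7210) = -43.47 mV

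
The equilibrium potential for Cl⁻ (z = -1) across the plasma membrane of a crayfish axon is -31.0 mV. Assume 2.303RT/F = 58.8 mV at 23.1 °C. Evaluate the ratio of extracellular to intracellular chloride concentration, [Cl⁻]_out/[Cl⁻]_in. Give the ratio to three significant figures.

3.37

log₁₀([out]/[in]) = E·z/(58.8) = -31.0 × -1 / 58.8 = 0.5272
[out]/[in] = 10^(0.5272) = 3.367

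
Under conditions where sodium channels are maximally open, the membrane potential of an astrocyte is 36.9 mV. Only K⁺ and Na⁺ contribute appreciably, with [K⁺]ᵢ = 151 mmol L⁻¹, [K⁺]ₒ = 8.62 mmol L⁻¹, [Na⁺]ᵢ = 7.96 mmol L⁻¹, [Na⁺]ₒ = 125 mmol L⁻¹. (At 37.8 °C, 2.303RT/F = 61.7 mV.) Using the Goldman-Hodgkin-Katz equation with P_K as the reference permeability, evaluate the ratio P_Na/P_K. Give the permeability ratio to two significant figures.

6.3

Let α = P_Na/P_K. GHK: Vm = 61.7·log₁₀[(Kₒ + α·Naₒ)/(Kᵢ + α·Naᵢ)].
10^(Vm/61.7) = 10^(36.9/61.7) = 3.9633
So 3.9633·(Kᵢ + α·Naᵢ) = Kₒ + α·Naₒ → α = (3.9633·151.0 − 8.62) / (125.0 − 3.9633·7.96)
α = (598.5 − 8.62) / (125.0 − 31.55) = 589.8/93.45 = 6.312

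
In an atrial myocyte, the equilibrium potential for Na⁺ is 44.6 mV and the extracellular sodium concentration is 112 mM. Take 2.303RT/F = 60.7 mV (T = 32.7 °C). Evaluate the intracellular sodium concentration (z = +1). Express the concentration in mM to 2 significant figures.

Nernst: E = (60.7/1) · log₁₀([out]/[in]), so log₁₀([out]/[in]) = 44.6 × 1 / 60.7 = 0.7348.
[out]/[in] = 10^(0.7348) = 5.43.
[in] = 112 / 5.43 = 20.63 mM.

21 mM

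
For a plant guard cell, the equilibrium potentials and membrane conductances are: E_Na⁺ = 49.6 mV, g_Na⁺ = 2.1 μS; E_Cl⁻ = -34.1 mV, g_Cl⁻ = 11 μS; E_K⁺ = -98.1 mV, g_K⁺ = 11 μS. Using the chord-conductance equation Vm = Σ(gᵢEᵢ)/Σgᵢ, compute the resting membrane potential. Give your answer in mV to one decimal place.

Σ gᵢEᵢ = 2.1·(49.6) + 11·(-34.1) + 11·(-98.1) = -1350.04
Σ gᵢ = 2.1 + 11 + 11 = 24.1
Vm = -1350.04 / 24.1 = -56.02 mV

-56.0 mV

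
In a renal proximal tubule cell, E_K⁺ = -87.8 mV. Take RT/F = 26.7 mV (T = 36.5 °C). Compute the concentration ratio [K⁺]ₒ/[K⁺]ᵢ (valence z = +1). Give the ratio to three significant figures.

0.0373

ln([out]/[in]) = E·z/(26.7) = -87.8 × 1 / 26.7 = -3.2884
[out]/[in] = e^(-3.2884) = 0.03731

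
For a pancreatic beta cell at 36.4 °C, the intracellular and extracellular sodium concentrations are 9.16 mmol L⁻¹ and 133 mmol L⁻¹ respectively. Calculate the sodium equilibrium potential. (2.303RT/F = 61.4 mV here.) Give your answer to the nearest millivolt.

71 mV

E = (61.4/z) · log₁₀([Na⁺]_out/[Na⁺]_in) with z = +1.
= (61.4/1) · log₁₀(133/9.16) = 61.40 · log₁₀(14.52)
= 61.40 · (1.1620) = 71.34 mV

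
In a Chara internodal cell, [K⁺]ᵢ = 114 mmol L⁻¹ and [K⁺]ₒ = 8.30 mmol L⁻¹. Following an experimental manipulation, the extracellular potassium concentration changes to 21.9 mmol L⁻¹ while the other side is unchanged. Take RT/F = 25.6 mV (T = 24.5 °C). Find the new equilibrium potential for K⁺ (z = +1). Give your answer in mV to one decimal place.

-42.2 mV

After the shift: [K⁺]_out = 21.9, [K⁺]_in = 114 mmol L⁻¹.
E_new = (25.6/1)·ln(21.9/114) = 25.60 · (-1.6497) = -42.23 mV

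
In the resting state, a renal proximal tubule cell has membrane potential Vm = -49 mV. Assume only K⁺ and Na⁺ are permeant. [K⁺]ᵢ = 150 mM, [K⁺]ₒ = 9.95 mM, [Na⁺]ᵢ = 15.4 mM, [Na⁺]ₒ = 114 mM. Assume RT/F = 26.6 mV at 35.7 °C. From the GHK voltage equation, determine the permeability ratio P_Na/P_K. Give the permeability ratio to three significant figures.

0.124

Let α = P_Na/P_K. GHK: Vm = 26.6·ln[(Kₒ + α·Naₒ)/(Kᵢ + α·Naᵢ)].
e^(Vm/26.6) = e^(-49.0/26.6) = 0.15848
So 0.15848·(Kᵢ + α·Naᵢ) = Kₒ + α·Naₒ → α = (0.15848·150.0 − 9.95) / (114.0 − 0.15848·15.4)
α = (23.77 − 9.95) / (114.0 − 2.441) = 13.82/111.6 = 0.1239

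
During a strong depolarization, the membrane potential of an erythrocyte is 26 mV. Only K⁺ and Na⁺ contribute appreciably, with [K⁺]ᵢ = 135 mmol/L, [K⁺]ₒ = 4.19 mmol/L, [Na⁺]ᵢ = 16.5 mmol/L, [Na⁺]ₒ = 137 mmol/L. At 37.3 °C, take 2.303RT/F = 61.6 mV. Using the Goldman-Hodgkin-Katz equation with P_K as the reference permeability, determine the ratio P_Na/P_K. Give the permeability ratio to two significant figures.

3.8

Let α = P_Na/P_K. GHK: Vm = 61.6·log₁₀[(Kₒ + α·Naₒ)/(Kᵢ + α·Naᵢ)].
10^(Vm/61.6) = 10^(26.0/61.6) = 2.6429
So 2.6429·(Kᵢ + α·Naᵢ) = Kₒ + α·Naₒ → α = (2.6429·135.0 − 4.19) / (137.0 − 2.6429·16.5)
α = (356.8 − 4.19) / (137.0 − 43.61) = 352.6/93.39 = 3.775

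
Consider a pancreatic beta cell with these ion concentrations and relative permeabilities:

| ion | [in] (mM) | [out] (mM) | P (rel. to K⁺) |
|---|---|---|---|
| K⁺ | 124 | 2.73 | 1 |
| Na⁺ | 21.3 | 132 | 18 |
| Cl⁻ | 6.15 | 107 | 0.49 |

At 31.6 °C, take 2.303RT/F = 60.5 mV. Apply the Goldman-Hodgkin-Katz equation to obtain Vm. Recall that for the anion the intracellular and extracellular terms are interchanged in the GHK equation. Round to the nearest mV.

38 mV

Vm = 60.5 · log₁₀[(Σ P·[cation]ₒ + Σ P·[anion]ᵢ) / (Σ P·[cation]ᵢ + Σ P·[anion]ₒ)]
Numerator = 1×2.73 + 18×132 + 0.49×6.15 = 2382
Denominator = 1×124 + 18×21.3 + 0.49×107 = 559.8
Vm = 60.5 · log₁₀(4.2544) = 60.5 × (0.6288) = 38.04 mV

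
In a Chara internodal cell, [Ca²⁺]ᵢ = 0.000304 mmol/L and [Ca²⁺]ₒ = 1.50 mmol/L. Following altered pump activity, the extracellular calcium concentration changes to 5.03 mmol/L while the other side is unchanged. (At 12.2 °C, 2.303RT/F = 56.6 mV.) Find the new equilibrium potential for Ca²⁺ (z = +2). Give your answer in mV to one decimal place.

119.4 mV

After the shift: [Ca²⁺]_out = 5.03, [Ca²⁺]_in = 0.000304 mmol/L.
E_new = (56.6/2)·log₁₀(5.03/0.000304) = 28.30 · (4.2187) = 119.39 mV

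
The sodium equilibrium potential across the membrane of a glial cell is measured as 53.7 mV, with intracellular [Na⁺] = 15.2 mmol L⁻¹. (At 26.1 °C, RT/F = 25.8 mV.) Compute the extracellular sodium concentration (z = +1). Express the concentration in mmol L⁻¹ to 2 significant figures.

Nernst: E = (25.8/1) · ln([out]/[in]), so ln([out]/[in]) = 53.7 × 1 / 25.8 = 2.0814.
[out]/[in] = e^(2.0814) = 8.016.
[out] = 8.016 × 15.2 = 121.8 mmol L⁻¹.

120 mmol L⁻¹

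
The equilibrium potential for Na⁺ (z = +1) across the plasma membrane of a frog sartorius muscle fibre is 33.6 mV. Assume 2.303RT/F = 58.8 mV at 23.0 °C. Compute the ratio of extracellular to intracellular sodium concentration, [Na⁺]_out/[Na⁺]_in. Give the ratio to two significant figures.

log₁₀([out]/[in]) = E·z/(58.8) = 33.6 × 1 / 58.8 = 0.5714
[out]/[in] = 10^(0.5714) = 3.728

3.7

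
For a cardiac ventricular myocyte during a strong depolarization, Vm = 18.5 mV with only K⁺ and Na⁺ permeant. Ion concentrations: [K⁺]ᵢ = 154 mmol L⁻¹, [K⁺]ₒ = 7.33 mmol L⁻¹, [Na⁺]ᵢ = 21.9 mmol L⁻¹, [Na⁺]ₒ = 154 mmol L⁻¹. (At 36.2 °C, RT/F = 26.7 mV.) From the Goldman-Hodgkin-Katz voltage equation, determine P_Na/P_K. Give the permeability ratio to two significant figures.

2.7

Let α = P_Na/P_K. GHK: Vm = 26.7·ln[(Kₒ + α·Naₒ)/(Kᵢ + α·Naᵢ)].
e^(Vm/26.7) = e^(18.5/26.7) = 1.9995
So 1.9995·(Kᵢ + α·Naᵢ) = Kₒ + α·Naₒ → α = (1.9995·154.0 − 7.33) / (154.0 − 1.9995·21.9)
α = (307.9 − 7.33) / (154.0 − 43.79) = 300.6/110.2 = 2.727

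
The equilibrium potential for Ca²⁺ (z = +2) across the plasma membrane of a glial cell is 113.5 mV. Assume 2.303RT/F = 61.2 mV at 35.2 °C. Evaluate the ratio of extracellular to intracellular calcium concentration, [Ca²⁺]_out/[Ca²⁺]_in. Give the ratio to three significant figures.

log₁₀([out]/[in]) = E·z/(61.2) = 113.5 × 2 / 61.2 = 3.7092
[out]/[in] = 10^(3.7092) = 5119

5120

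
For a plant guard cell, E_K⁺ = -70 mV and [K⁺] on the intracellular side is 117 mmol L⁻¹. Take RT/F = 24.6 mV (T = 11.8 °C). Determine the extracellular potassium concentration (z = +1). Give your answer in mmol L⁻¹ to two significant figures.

Nernst: E = (24.6/1) · ln([out]/[in]), so ln([out]/[in]) = -70.0 × 1 / 24.6 = -2.8455.
[out]/[in] = e^(-2.8455) = 0.0581.
[out] = 0.0581 × 117 = 6.798 mmol L⁻¹.

6.8 mmol L⁻¹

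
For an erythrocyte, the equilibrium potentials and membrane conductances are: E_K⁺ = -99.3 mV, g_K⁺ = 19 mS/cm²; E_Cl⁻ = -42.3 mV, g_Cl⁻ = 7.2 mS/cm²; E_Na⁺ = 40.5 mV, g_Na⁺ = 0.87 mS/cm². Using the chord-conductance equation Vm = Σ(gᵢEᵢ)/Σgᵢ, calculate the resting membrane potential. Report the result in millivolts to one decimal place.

Σ gᵢEᵢ = 19·(-99.3) + 7.2·(-42.3) + 0.87·(40.5) = -2156.03
Σ gᵢ = 19 + 7.2 + 0.87 = 27.07
Vm = -2156.03 / 27.07 = -79.65 mV

-79.6 mV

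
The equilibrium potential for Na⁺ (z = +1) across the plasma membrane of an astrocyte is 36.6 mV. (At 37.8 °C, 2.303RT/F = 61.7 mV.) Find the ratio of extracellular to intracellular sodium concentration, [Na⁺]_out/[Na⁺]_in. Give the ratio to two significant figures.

3.9

log₁₀([out]/[in]) = E·z/(61.7) = 36.6 × 1 / 61.7 = 0.5932
[out]/[in] = 10^(0.5932) = 3.919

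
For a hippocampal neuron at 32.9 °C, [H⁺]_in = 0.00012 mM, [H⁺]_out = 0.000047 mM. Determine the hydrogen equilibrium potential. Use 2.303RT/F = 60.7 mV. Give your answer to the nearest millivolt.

-25 mV

E = (60.7/z) · log₁₀([H⁺]_out/[H⁺]_in) with z = +1.
= (60.7/1) · log₁₀(0.000047/0.00012) = 60.70 · log₁₀(0.3917)
= 60.70 · (-0.4071) = -24.71 mV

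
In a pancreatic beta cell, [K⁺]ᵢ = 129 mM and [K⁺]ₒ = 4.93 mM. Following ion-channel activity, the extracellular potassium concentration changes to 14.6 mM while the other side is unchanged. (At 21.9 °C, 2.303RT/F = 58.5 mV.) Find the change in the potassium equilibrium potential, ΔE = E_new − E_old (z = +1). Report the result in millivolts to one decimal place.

27.6 mV

E_old = (58.5/1)·log₁₀(4.93/129) = -82.94 mV
E_new = (58.5/1)·log₁₀(14.6/129) = -55.35 mV
ΔE = -55.35 − (-82.94) = 27.58 mV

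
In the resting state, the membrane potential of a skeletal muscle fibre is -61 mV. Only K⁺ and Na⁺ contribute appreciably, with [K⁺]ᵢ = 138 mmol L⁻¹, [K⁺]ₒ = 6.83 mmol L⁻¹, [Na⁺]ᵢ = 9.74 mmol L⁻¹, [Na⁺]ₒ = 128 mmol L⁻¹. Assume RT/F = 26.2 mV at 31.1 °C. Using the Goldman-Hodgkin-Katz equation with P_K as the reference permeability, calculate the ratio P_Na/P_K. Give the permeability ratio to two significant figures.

Let α = P_Na/P_K. GHK: Vm = 26.2·ln[(Kₒ + α·Naₒ)/(Kᵢ + α·Naᵢ)].
e^(Vm/26.2) = e^(-61.0/26.2) = 0.097467
So 0.097467·(Kᵢ + α·Naᵢ) = Kₒ + α·Naₒ → α = (0.097467·138.0 − 6.83) / (128.0 − 0.097467·9.74)
α = (13.45 − 6.83) / (128.0 − 0.9493) = 6.62/127.1 = 0.05211

0.052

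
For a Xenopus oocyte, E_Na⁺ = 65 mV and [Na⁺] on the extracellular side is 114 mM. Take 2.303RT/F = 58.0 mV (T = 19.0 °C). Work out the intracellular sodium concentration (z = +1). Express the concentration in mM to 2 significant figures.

8.6 mM

Nernst: E = (58.0/1) · log₁₀([out]/[in]), so log₁₀([out]/[in]) = 65.0 × 1 / 58.0 = 1.1207.
[out]/[in] = 10^(1.1207) = 13.2.
[in] = 114 / 13.2 = 8.634 mM.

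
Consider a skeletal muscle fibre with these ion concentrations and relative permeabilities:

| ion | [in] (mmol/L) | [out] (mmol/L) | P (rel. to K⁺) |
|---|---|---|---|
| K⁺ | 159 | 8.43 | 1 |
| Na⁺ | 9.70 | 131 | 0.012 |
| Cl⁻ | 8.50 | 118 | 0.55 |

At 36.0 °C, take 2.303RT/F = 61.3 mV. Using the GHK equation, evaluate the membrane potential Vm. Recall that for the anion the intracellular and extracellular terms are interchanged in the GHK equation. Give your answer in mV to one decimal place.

Vm = 61.3 · log₁₀[(Σ P·[cation]ₒ + Σ P·[anion]ᵢ) / (Σ P·[cation]ᵢ + Σ P·[anion]ₒ)]
Numerator = 1×8.43 + 0.012×131 + 0.55×8.50 = 14.68
Denominator = 1×159 + 0.012×9.70 + 0.55×118 = 224
Vm = 61.3 · log₁₀(0.065518) = 61.3 × (-1.1836) = -72.56 mV

-72.6 mV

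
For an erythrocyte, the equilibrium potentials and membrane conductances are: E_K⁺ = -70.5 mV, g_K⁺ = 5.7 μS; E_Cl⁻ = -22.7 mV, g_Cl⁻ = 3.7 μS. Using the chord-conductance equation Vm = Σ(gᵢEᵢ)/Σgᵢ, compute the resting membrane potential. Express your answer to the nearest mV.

Σ gᵢEᵢ = 5.7·(-70.5) + 3.7·(-22.7) = -485.84
Σ gᵢ = 5.7 + 3.7 = 9.4
Vm = -485.84 / 9.4 = -51.69 mV

-52 mV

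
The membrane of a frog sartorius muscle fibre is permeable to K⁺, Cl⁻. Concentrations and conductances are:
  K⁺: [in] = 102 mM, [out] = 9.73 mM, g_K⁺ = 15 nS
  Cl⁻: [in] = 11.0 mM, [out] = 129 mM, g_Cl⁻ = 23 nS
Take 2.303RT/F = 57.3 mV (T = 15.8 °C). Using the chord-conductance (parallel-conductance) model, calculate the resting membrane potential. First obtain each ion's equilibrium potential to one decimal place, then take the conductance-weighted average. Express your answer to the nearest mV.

E_K⁺ = (57.3/1)·log₁₀(9.73/102) = -58.5 mV
E_Cl⁻ = (57.3/-1)·log₁₀(129/11.0) = -61.3 mV
Vm = (Σ gᵢEᵢ)/(Σ gᵢ) = (15·-58.5 + 23·-61.3) / (15 + 23)
= -2287.40 / 38 = -60.19 mV

-60 mV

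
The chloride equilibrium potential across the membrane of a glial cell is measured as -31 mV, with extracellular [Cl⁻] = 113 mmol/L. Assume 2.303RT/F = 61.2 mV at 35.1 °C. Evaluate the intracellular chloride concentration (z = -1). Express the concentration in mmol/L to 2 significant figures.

Nernst: E = (61.2/-1) · log₁₀([out]/[in]), so log₁₀([out]/[in]) = -31.0 × -1 / 61.2 = 0.5065.
[out]/[in] = 10^(0.5065) = 3.21.
[in] = 113 / 3.21 = 35.2 mmol/L.

35 mmol/L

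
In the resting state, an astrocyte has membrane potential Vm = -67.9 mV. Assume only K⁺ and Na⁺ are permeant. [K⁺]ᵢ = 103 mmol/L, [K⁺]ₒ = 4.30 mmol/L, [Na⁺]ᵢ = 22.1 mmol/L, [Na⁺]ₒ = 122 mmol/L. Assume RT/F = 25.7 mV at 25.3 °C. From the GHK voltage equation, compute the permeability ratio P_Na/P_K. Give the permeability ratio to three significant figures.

Let α = P_Na/P_K. GHK: Vm = 25.7·ln[(Kₒ + α·Naₒ)/(Kᵢ + α·Naᵢ)].
e^(Vm/25.7) = e^(-67.9/25.7) = 0.071217
So 0.071217·(Kᵢ + α·Naᵢ) = Kₒ + α·Naₒ → α = (0.071217·103.0 − 4.3) / (122.0 − 0.071217·22.1)
α = (7.335 − 4.3) / (122.0 − 1.574) = 3.035/120.4 = 0.02521

0.0252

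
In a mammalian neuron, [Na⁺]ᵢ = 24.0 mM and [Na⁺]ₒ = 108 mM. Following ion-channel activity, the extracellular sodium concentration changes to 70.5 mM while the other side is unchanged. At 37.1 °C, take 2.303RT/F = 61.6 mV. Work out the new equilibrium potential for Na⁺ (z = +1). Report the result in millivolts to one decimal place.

After the shift: [Na⁺]_out = 70.5, [Na⁺]_in = 24.0 mM.
E_new = (61.6/1)·log₁₀(70.5/24.0) = 61.60 · (0.4680) = 28.83 mV

28.8 mV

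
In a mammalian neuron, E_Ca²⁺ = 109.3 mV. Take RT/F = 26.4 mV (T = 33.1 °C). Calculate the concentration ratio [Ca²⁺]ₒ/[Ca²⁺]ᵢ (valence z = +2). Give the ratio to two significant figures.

ln([out]/[in]) = E·z/(26.4) = 109.3 × 2 / 26.4 = 8.2803
[out]/[in] = e^(8.2803) = 3945

3900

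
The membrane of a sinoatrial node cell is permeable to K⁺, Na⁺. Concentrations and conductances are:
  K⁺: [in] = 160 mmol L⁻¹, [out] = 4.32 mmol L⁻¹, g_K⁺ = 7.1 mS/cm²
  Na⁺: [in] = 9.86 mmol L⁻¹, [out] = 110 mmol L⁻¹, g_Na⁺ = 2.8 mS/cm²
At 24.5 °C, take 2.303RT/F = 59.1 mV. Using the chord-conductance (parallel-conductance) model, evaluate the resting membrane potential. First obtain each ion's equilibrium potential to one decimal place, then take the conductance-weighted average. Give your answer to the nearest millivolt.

-49 mV

E_K⁺ = (59.1/1)·log₁₀(4.32/160) = -92.7 mV
E_Na⁺ = (59.1/1)·log₁₀(110/9.86) = 61.9 mV
Vm = (Σ gᵢEᵢ)/(Σ gᵢ) = (7.1·-92.7 + 2.8·61.9) / (7.1 + 2.8)
= -484.85 / 9.9 = -48.97 mV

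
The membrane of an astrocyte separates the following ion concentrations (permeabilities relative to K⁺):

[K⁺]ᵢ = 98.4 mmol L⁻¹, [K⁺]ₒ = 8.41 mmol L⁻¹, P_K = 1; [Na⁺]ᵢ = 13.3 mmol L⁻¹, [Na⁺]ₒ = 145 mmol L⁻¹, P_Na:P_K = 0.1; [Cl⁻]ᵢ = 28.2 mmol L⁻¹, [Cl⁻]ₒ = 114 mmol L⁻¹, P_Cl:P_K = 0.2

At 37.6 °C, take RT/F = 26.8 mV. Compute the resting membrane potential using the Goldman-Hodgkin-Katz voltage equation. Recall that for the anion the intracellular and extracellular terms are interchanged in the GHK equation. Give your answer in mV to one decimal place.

Vm = 26.8 · ln[(Σ P·[cation]ₒ + Σ P·[anion]ᵢ) / (Σ P·[cation]ᵢ + Σ P·[anion]ₒ)]
Numerator = 1×8.41 + 0.1×145 + 0.2×28.2 = 28.55
Denominator = 1×98.4 + 0.1×13.3 + 0.2×114 = 122.5
Vm = 26.8 · ln(0.233) = 26.8 × (-1.4567) = -39.04 mV

-39.0 mV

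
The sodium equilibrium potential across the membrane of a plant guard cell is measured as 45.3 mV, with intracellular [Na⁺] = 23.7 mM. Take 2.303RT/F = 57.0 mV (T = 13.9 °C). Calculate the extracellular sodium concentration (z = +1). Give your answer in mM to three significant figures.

Nernst: E = (57.0/1) · log₁₀([out]/[in]), so log₁₀([out]/[in]) = 45.3 × 1 / 57.0 = 0.7947.
[out]/[in] = 10^(0.7947) = 6.234.
[out] = 6.234 × 23.7 = 147.7 mM.

148 mM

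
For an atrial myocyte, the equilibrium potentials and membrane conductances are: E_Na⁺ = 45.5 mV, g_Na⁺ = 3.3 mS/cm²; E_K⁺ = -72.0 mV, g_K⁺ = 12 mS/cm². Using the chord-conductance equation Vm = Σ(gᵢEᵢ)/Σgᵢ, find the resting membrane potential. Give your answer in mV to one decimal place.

-46.7 mV

Σ gᵢEᵢ = 3.3·(45.5) + 12·(-72.0) = -713.85
Σ gᵢ = 3.3 + 12 = 15.3
Vm = -713.85 / 15.3 = -46.66 mV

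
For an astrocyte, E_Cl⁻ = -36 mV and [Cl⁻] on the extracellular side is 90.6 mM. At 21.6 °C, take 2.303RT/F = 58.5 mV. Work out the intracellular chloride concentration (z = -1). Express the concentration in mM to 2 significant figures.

22 mM

Nernst: E = (58.5/-1) · log₁₀([out]/[in]), so log₁₀([out]/[in]) = -36.0 × -1 / 58.5 = 0.6154.
[out]/[in] = 10^(0.6154) = 4.125.
[in] = 90.6 / 4.125 = 21.97 mM.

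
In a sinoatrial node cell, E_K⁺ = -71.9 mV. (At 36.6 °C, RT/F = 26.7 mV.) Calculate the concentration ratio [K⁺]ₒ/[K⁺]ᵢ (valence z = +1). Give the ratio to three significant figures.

ln([out]/[in]) = E·z/(26.7) = -71.9 × 1 / 26.7 = -2.6929
[out]/[in] = e^(-2.6929) = 0.06769

0.0677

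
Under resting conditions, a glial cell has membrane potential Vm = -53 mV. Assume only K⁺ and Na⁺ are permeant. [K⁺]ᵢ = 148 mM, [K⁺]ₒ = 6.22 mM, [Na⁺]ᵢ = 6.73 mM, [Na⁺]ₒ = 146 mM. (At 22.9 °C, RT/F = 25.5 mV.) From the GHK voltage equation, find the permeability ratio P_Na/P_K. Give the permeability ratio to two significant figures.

0.085

Let α = P_Na/P_K. GHK: Vm = 25.5·ln[(Kₒ + α·Naₒ)/(Kᵢ + α·Naᵢ)].
e^(Vm/25.5) = e^(-53.0/25.5) = 0.12513
So 0.12513·(Kᵢ + α·Naᵢ) = Kₒ + α·Naₒ → α = (0.12513·148.0 − 6.22) / (146.0 − 0.12513·6.73)
α = (18.52 − 6.22) / (146.0 − 0.8421) = 12.3/145.2 = 0.08473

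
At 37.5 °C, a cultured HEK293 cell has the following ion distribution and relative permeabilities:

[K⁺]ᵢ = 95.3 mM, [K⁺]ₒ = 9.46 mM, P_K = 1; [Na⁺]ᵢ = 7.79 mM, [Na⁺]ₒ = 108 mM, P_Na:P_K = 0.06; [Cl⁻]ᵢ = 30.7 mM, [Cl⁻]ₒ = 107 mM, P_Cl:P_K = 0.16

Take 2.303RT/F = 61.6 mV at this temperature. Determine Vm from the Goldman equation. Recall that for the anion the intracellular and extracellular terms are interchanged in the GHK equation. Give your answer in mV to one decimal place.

Vm = 61.6 · log₁₀[(Σ P·[cation]ₒ + Σ P·[anion]ᵢ) / (Σ P·[cation]ᵢ + Σ P·[anion]ₒ)]
Numerator = 1×9.46 + 0.06×108 + 0.16×30.7 = 20.85
Denominator = 1×95.3 + 0.06×7.79 + 0.16×107 = 112.9
Vm = 61.6 · log₁₀(0.18472) = 61.6 × (-0.7335) = -45.18 mV

-45.2 mV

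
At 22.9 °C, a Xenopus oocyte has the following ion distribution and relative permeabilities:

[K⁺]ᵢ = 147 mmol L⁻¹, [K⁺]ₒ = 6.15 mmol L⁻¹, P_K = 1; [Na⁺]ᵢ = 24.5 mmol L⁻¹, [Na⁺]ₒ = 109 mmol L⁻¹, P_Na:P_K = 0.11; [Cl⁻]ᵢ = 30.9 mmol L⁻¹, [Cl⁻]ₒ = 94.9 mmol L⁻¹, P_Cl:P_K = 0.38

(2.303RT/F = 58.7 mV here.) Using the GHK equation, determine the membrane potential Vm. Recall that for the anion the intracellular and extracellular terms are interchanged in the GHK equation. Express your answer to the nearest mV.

-47 mV

Vm = 58.7 · log₁₀[(Σ P·[cation]ₒ + Σ P·[anion]ᵢ) / (Σ P·[cation]ᵢ + Σ P·[anion]ₒ)]
Numerator = 1×6.15 + 0.11×109 + 0.38×30.9 = 29.88
Denominator = 1×147 + 0.11×24.5 + 0.38×94.9 = 185.8
Vm = 58.7 · log₁₀(0.16087) = 58.7 × (-0.7935) = -46.58 mV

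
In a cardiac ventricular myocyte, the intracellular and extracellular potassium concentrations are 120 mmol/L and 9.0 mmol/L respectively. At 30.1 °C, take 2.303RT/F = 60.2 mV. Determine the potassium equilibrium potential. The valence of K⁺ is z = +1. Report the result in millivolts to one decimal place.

E = (60.2/z) · log₁₀([K⁺]_out/[K⁺]_in) with z = +1.
= (60.2/1) · log₁₀(9.0/120) = 60.20 · log₁₀(0.075)
= 60.20 · (-1.1249) = -67.72 mV

-67.7 mV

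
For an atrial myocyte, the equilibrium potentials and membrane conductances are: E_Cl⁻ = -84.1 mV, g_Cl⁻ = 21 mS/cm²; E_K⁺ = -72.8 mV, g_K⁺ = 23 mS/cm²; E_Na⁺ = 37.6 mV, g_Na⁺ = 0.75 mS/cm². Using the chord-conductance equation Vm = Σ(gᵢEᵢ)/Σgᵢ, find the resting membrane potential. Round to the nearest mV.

-76 mV

Σ gᵢEᵢ = 21·(-84.1) + 23·(-72.8) + 0.75·(37.6) = -3412.30
Σ gᵢ = 21 + 23 + 0.75 = 44.75
Vm = -3412.30 / 44.75 = -76.25 mV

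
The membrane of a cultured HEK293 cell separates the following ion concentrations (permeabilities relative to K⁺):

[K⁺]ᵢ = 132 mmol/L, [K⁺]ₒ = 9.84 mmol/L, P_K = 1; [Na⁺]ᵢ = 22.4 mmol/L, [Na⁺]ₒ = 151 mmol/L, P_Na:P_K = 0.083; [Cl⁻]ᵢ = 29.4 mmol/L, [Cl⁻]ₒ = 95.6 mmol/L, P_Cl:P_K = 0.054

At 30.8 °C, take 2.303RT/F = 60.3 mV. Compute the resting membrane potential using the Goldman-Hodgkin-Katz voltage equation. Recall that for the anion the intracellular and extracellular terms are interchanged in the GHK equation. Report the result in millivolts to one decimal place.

-46.0 mV

Vm = 60.3 · log₁₀[(Σ P·[cation]ₒ + Σ P·[anion]ᵢ) / (Σ P·[cation]ᵢ + Σ P·[anion]ₒ)]
Numerator = 1×9.84 + 0.083×151 + 0.054×29.4 = 23.96
Denominator = 1×132 + 0.083×22.4 + 0.054×95.6 = 139
Vm = 60.3 · log₁₀(0.17235) = 60.3 × (-0.7636) = -46.04 mV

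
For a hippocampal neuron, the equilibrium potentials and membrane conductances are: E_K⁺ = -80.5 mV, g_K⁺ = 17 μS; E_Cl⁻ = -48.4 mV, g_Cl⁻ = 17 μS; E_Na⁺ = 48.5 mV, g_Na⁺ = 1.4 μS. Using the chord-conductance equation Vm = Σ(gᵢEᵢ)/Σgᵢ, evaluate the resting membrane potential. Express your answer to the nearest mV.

-60 mV

Σ gᵢEᵢ = 17·(-80.5) + 17·(-48.4) + 1.4·(48.5) = -2123.40
Σ gᵢ = 17 + 17 + 1.4 = 35.4
Vm = -2123.40 / 35.4 = -59.98 mV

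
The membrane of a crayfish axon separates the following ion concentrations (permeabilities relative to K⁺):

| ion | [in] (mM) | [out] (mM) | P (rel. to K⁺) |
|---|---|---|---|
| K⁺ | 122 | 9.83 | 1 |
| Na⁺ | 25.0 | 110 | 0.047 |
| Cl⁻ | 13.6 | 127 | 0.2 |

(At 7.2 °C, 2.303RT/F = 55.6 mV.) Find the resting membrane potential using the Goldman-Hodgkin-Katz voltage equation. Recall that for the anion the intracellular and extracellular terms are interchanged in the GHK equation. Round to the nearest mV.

-51 mV

Vm = 55.6 · log₁₀[(Σ P·[cation]ₒ + Σ P·[anion]ᵢ) / (Σ P·[cation]ᵢ + Σ P·[anion]ₒ)]
Numerator = 1×9.83 + 0.047×110 + 0.2×13.6 = 17.72
Denominator = 1×122 + 0.047×25.0 + 0.2×127 = 148.6
Vm = 55.6 · log₁₀(0.11927) = 55.6 × (-0.9235) = -51.35 mV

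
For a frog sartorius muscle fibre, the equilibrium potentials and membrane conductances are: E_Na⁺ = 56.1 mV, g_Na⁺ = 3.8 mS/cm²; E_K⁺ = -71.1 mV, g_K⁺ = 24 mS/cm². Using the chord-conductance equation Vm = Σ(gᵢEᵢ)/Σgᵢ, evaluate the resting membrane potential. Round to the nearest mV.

-54 mV

Σ gᵢEᵢ = 3.8·(56.1) + 24·(-71.1) = -1493.22
Σ gᵢ = 3.8 + 24 = 27.8
Vm = -1493.22 / 27.8 = -53.71 mV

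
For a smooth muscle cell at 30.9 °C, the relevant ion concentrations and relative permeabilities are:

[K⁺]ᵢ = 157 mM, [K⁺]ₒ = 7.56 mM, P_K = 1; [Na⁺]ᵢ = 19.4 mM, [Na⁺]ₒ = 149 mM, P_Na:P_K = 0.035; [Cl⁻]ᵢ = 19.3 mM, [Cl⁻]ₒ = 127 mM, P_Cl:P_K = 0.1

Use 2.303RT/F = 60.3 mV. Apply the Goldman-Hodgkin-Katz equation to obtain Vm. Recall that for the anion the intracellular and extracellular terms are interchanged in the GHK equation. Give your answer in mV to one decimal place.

Vm = 60.3 · log₁₀[(Σ P·[cation]ₒ + Σ P·[anion]ᵢ) / (Σ P·[cation]ᵢ + Σ P·[anion]ₒ)]
Numerator = 1×7.56 + 0.035×149 + 0.1×19.3 = 14.71
Denominator = 1×157 + 0.035×19.4 + 0.1×127 = 170.4
Vm = 60.3 · log₁₀(0.086308) = 60.3 × (-1.0640) = -64.16 mV

-64.2 mV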